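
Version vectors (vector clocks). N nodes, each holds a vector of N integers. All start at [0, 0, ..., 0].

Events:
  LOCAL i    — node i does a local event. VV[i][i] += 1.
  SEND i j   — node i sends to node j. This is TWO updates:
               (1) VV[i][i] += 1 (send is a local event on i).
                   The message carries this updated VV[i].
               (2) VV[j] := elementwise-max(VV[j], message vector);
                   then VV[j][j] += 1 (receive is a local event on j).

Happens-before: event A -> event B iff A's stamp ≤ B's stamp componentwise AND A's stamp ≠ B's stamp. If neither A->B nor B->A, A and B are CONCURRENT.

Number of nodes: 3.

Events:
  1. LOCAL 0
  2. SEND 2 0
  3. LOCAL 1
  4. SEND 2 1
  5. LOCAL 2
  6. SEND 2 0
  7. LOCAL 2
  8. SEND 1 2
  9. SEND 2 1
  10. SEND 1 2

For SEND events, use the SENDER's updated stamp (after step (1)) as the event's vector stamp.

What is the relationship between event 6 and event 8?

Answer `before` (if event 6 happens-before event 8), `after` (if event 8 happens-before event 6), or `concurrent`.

Initial: VV[0]=[0, 0, 0]
Initial: VV[1]=[0, 0, 0]
Initial: VV[2]=[0, 0, 0]
Event 1: LOCAL 0: VV[0][0]++ -> VV[0]=[1, 0, 0]
Event 2: SEND 2->0: VV[2][2]++ -> VV[2]=[0, 0, 1], msg_vec=[0, 0, 1]; VV[0]=max(VV[0],msg_vec) then VV[0][0]++ -> VV[0]=[2, 0, 1]
Event 3: LOCAL 1: VV[1][1]++ -> VV[1]=[0, 1, 0]
Event 4: SEND 2->1: VV[2][2]++ -> VV[2]=[0, 0, 2], msg_vec=[0, 0, 2]; VV[1]=max(VV[1],msg_vec) then VV[1][1]++ -> VV[1]=[0, 2, 2]
Event 5: LOCAL 2: VV[2][2]++ -> VV[2]=[0, 0, 3]
Event 6: SEND 2->0: VV[2][2]++ -> VV[2]=[0, 0, 4], msg_vec=[0, 0, 4]; VV[0]=max(VV[0],msg_vec) then VV[0][0]++ -> VV[0]=[3, 0, 4]
Event 7: LOCAL 2: VV[2][2]++ -> VV[2]=[0, 0, 5]
Event 8: SEND 1->2: VV[1][1]++ -> VV[1]=[0, 3, 2], msg_vec=[0, 3, 2]; VV[2]=max(VV[2],msg_vec) then VV[2][2]++ -> VV[2]=[0, 3, 6]
Event 9: SEND 2->1: VV[2][2]++ -> VV[2]=[0, 3, 7], msg_vec=[0, 3, 7]; VV[1]=max(VV[1],msg_vec) then VV[1][1]++ -> VV[1]=[0, 4, 7]
Event 10: SEND 1->2: VV[1][1]++ -> VV[1]=[0, 5, 7], msg_vec=[0, 5, 7]; VV[2]=max(VV[2],msg_vec) then VV[2][2]++ -> VV[2]=[0, 5, 8]
Event 6 stamp: [0, 0, 4]
Event 8 stamp: [0, 3, 2]
[0, 0, 4] <= [0, 3, 2]? False
[0, 3, 2] <= [0, 0, 4]? False
Relation: concurrent

Answer: concurrent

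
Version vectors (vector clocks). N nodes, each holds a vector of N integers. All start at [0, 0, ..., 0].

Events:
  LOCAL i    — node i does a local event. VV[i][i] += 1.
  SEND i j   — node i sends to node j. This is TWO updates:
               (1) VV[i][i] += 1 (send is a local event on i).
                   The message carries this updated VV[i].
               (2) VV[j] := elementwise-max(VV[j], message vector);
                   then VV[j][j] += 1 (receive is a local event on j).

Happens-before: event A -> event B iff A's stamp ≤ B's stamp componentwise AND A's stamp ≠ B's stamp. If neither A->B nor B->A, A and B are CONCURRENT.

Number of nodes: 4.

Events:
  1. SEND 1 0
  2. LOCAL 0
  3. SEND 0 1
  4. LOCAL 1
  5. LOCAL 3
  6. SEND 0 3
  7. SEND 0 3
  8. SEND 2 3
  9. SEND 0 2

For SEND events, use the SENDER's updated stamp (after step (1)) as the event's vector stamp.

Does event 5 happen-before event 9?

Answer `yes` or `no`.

Initial: VV[0]=[0, 0, 0, 0]
Initial: VV[1]=[0, 0, 0, 0]
Initial: VV[2]=[0, 0, 0, 0]
Initial: VV[3]=[0, 0, 0, 0]
Event 1: SEND 1->0: VV[1][1]++ -> VV[1]=[0, 1, 0, 0], msg_vec=[0, 1, 0, 0]; VV[0]=max(VV[0],msg_vec) then VV[0][0]++ -> VV[0]=[1, 1, 0, 0]
Event 2: LOCAL 0: VV[0][0]++ -> VV[0]=[2, 1, 0, 0]
Event 3: SEND 0->1: VV[0][0]++ -> VV[0]=[3, 1, 0, 0], msg_vec=[3, 1, 0, 0]; VV[1]=max(VV[1],msg_vec) then VV[1][1]++ -> VV[1]=[3, 2, 0, 0]
Event 4: LOCAL 1: VV[1][1]++ -> VV[1]=[3, 3, 0, 0]
Event 5: LOCAL 3: VV[3][3]++ -> VV[3]=[0, 0, 0, 1]
Event 6: SEND 0->3: VV[0][0]++ -> VV[0]=[4, 1, 0, 0], msg_vec=[4, 1, 0, 0]; VV[3]=max(VV[3],msg_vec) then VV[3][3]++ -> VV[3]=[4, 1, 0, 2]
Event 7: SEND 0->3: VV[0][0]++ -> VV[0]=[5, 1, 0, 0], msg_vec=[5, 1, 0, 0]; VV[3]=max(VV[3],msg_vec) then VV[3][3]++ -> VV[3]=[5, 1, 0, 3]
Event 8: SEND 2->3: VV[2][2]++ -> VV[2]=[0, 0, 1, 0], msg_vec=[0, 0, 1, 0]; VV[3]=max(VV[3],msg_vec) then VV[3][3]++ -> VV[3]=[5, 1, 1, 4]
Event 9: SEND 0->2: VV[0][0]++ -> VV[0]=[6, 1, 0, 0], msg_vec=[6, 1, 0, 0]; VV[2]=max(VV[2],msg_vec) then VV[2][2]++ -> VV[2]=[6, 1, 2, 0]
Event 5 stamp: [0, 0, 0, 1]
Event 9 stamp: [6, 1, 0, 0]
[0, 0, 0, 1] <= [6, 1, 0, 0]? False. Equal? False. Happens-before: False

Answer: no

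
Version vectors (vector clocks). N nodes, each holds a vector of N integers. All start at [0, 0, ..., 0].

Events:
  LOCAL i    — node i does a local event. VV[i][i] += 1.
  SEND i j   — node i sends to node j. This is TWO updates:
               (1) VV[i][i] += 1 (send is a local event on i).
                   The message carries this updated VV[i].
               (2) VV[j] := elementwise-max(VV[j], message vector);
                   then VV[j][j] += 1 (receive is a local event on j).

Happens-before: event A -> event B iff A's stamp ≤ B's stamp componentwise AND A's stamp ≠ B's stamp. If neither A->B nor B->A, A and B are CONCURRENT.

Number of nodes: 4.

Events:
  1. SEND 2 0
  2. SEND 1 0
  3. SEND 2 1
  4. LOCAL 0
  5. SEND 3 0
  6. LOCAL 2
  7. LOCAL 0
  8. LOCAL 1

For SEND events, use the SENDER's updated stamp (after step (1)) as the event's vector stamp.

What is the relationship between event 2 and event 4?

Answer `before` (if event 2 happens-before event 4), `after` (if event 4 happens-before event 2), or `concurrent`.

Answer: before

Derivation:
Initial: VV[0]=[0, 0, 0, 0]
Initial: VV[1]=[0, 0, 0, 0]
Initial: VV[2]=[0, 0, 0, 0]
Initial: VV[3]=[0, 0, 0, 0]
Event 1: SEND 2->0: VV[2][2]++ -> VV[2]=[0, 0, 1, 0], msg_vec=[0, 0, 1, 0]; VV[0]=max(VV[0],msg_vec) then VV[0][0]++ -> VV[0]=[1, 0, 1, 0]
Event 2: SEND 1->0: VV[1][1]++ -> VV[1]=[0, 1, 0, 0], msg_vec=[0, 1, 0, 0]; VV[0]=max(VV[0],msg_vec) then VV[0][0]++ -> VV[0]=[2, 1, 1, 0]
Event 3: SEND 2->1: VV[2][2]++ -> VV[2]=[0, 0, 2, 0], msg_vec=[0, 0, 2, 0]; VV[1]=max(VV[1],msg_vec) then VV[1][1]++ -> VV[1]=[0, 2, 2, 0]
Event 4: LOCAL 0: VV[0][0]++ -> VV[0]=[3, 1, 1, 0]
Event 5: SEND 3->0: VV[3][3]++ -> VV[3]=[0, 0, 0, 1], msg_vec=[0, 0, 0, 1]; VV[0]=max(VV[0],msg_vec) then VV[0][0]++ -> VV[0]=[4, 1, 1, 1]
Event 6: LOCAL 2: VV[2][2]++ -> VV[2]=[0, 0, 3, 0]
Event 7: LOCAL 0: VV[0][0]++ -> VV[0]=[5, 1, 1, 1]
Event 8: LOCAL 1: VV[1][1]++ -> VV[1]=[0, 3, 2, 0]
Event 2 stamp: [0, 1, 0, 0]
Event 4 stamp: [3, 1, 1, 0]
[0, 1, 0, 0] <= [3, 1, 1, 0]? True
[3, 1, 1, 0] <= [0, 1, 0, 0]? False
Relation: before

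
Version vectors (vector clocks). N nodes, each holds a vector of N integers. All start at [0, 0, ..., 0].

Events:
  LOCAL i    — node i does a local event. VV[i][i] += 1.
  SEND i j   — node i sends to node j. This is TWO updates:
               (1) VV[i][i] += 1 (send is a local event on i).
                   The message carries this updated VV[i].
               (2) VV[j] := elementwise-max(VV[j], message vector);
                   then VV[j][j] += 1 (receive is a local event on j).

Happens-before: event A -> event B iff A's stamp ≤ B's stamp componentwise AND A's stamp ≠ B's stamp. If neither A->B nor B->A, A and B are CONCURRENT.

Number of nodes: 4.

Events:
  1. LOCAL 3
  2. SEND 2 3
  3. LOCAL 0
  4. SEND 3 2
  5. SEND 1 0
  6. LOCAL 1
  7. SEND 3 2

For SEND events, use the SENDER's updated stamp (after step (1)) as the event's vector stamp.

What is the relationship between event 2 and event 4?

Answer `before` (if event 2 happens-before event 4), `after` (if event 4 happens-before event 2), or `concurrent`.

Initial: VV[0]=[0, 0, 0, 0]
Initial: VV[1]=[0, 0, 0, 0]
Initial: VV[2]=[0, 0, 0, 0]
Initial: VV[3]=[0, 0, 0, 0]
Event 1: LOCAL 3: VV[3][3]++ -> VV[3]=[0, 0, 0, 1]
Event 2: SEND 2->3: VV[2][2]++ -> VV[2]=[0, 0, 1, 0], msg_vec=[0, 0, 1, 0]; VV[3]=max(VV[3],msg_vec) then VV[3][3]++ -> VV[3]=[0, 0, 1, 2]
Event 3: LOCAL 0: VV[0][0]++ -> VV[0]=[1, 0, 0, 0]
Event 4: SEND 3->2: VV[3][3]++ -> VV[3]=[0, 0, 1, 3], msg_vec=[0, 0, 1, 3]; VV[2]=max(VV[2],msg_vec) then VV[2][2]++ -> VV[2]=[0, 0, 2, 3]
Event 5: SEND 1->0: VV[1][1]++ -> VV[1]=[0, 1, 0, 0], msg_vec=[0, 1, 0, 0]; VV[0]=max(VV[0],msg_vec) then VV[0][0]++ -> VV[0]=[2, 1, 0, 0]
Event 6: LOCAL 1: VV[1][1]++ -> VV[1]=[0, 2, 0, 0]
Event 7: SEND 3->2: VV[3][3]++ -> VV[3]=[0, 0, 1, 4], msg_vec=[0, 0, 1, 4]; VV[2]=max(VV[2],msg_vec) then VV[2][2]++ -> VV[2]=[0, 0, 3, 4]
Event 2 stamp: [0, 0, 1, 0]
Event 4 stamp: [0, 0, 1, 3]
[0, 0, 1, 0] <= [0, 0, 1, 3]? True
[0, 0, 1, 3] <= [0, 0, 1, 0]? False
Relation: before

Answer: before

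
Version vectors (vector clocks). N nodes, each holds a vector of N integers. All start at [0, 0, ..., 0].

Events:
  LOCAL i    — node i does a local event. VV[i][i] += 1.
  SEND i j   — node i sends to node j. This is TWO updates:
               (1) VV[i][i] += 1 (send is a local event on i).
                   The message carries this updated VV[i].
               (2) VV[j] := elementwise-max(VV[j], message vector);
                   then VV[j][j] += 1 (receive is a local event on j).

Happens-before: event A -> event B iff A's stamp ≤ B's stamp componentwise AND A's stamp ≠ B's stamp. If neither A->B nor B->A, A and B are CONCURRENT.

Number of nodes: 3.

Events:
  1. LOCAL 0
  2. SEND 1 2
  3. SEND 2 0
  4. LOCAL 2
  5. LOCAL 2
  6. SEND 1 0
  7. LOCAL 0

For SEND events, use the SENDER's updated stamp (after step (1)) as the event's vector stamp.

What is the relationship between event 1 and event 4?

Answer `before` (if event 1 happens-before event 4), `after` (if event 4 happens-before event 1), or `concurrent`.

Initial: VV[0]=[0, 0, 0]
Initial: VV[1]=[0, 0, 0]
Initial: VV[2]=[0, 0, 0]
Event 1: LOCAL 0: VV[0][0]++ -> VV[0]=[1, 0, 0]
Event 2: SEND 1->2: VV[1][1]++ -> VV[1]=[0, 1, 0], msg_vec=[0, 1, 0]; VV[2]=max(VV[2],msg_vec) then VV[2][2]++ -> VV[2]=[0, 1, 1]
Event 3: SEND 2->0: VV[2][2]++ -> VV[2]=[0, 1, 2], msg_vec=[0, 1, 2]; VV[0]=max(VV[0],msg_vec) then VV[0][0]++ -> VV[0]=[2, 1, 2]
Event 4: LOCAL 2: VV[2][2]++ -> VV[2]=[0, 1, 3]
Event 5: LOCAL 2: VV[2][2]++ -> VV[2]=[0, 1, 4]
Event 6: SEND 1->0: VV[1][1]++ -> VV[1]=[0, 2, 0], msg_vec=[0, 2, 0]; VV[0]=max(VV[0],msg_vec) then VV[0][0]++ -> VV[0]=[3, 2, 2]
Event 7: LOCAL 0: VV[0][0]++ -> VV[0]=[4, 2, 2]
Event 1 stamp: [1, 0, 0]
Event 4 stamp: [0, 1, 3]
[1, 0, 0] <= [0, 1, 3]? False
[0, 1, 3] <= [1, 0, 0]? False
Relation: concurrent

Answer: concurrent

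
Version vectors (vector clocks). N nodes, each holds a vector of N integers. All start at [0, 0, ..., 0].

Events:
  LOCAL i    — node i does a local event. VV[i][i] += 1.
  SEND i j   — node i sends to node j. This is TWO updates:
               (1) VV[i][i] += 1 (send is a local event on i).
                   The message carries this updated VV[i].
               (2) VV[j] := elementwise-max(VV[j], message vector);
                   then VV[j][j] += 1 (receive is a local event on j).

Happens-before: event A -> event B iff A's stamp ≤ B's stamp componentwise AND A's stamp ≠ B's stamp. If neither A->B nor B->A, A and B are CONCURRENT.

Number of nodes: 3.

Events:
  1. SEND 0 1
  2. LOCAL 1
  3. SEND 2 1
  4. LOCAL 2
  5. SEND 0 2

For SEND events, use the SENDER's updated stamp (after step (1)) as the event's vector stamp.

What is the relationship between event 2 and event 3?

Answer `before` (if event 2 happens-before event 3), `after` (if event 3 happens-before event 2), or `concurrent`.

Answer: concurrent

Derivation:
Initial: VV[0]=[0, 0, 0]
Initial: VV[1]=[0, 0, 0]
Initial: VV[2]=[0, 0, 0]
Event 1: SEND 0->1: VV[0][0]++ -> VV[0]=[1, 0, 0], msg_vec=[1, 0, 0]; VV[1]=max(VV[1],msg_vec) then VV[1][1]++ -> VV[1]=[1, 1, 0]
Event 2: LOCAL 1: VV[1][1]++ -> VV[1]=[1, 2, 0]
Event 3: SEND 2->1: VV[2][2]++ -> VV[2]=[0, 0, 1], msg_vec=[0, 0, 1]; VV[1]=max(VV[1],msg_vec) then VV[1][1]++ -> VV[1]=[1, 3, 1]
Event 4: LOCAL 2: VV[2][2]++ -> VV[2]=[0, 0, 2]
Event 5: SEND 0->2: VV[0][0]++ -> VV[0]=[2, 0, 0], msg_vec=[2, 0, 0]; VV[2]=max(VV[2],msg_vec) then VV[2][2]++ -> VV[2]=[2, 0, 3]
Event 2 stamp: [1, 2, 0]
Event 3 stamp: [0, 0, 1]
[1, 2, 0] <= [0, 0, 1]? False
[0, 0, 1] <= [1, 2, 0]? False
Relation: concurrent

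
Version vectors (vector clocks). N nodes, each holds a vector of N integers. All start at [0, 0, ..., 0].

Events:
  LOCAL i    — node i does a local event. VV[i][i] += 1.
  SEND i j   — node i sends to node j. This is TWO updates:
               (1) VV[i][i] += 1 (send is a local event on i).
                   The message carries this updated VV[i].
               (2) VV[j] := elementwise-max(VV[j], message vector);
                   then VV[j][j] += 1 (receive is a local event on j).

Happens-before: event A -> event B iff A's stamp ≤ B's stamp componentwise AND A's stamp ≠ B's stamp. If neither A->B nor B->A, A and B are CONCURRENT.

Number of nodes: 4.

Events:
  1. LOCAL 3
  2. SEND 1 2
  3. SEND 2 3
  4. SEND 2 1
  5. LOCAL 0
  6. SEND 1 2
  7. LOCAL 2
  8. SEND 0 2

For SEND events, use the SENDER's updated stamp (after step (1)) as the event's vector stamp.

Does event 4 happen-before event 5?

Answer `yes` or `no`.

Initial: VV[0]=[0, 0, 0, 0]
Initial: VV[1]=[0, 0, 0, 0]
Initial: VV[2]=[0, 0, 0, 0]
Initial: VV[3]=[0, 0, 0, 0]
Event 1: LOCAL 3: VV[3][3]++ -> VV[3]=[0, 0, 0, 1]
Event 2: SEND 1->2: VV[1][1]++ -> VV[1]=[0, 1, 0, 0], msg_vec=[0, 1, 0, 0]; VV[2]=max(VV[2],msg_vec) then VV[2][2]++ -> VV[2]=[0, 1, 1, 0]
Event 3: SEND 2->3: VV[2][2]++ -> VV[2]=[0, 1, 2, 0], msg_vec=[0, 1, 2, 0]; VV[3]=max(VV[3],msg_vec) then VV[3][3]++ -> VV[3]=[0, 1, 2, 2]
Event 4: SEND 2->1: VV[2][2]++ -> VV[2]=[0, 1, 3, 0], msg_vec=[0, 1, 3, 0]; VV[1]=max(VV[1],msg_vec) then VV[1][1]++ -> VV[1]=[0, 2, 3, 0]
Event 5: LOCAL 0: VV[0][0]++ -> VV[0]=[1, 0, 0, 0]
Event 6: SEND 1->2: VV[1][1]++ -> VV[1]=[0, 3, 3, 0], msg_vec=[0, 3, 3, 0]; VV[2]=max(VV[2],msg_vec) then VV[2][2]++ -> VV[2]=[0, 3, 4, 0]
Event 7: LOCAL 2: VV[2][2]++ -> VV[2]=[0, 3, 5, 0]
Event 8: SEND 0->2: VV[0][0]++ -> VV[0]=[2, 0, 0, 0], msg_vec=[2, 0, 0, 0]; VV[2]=max(VV[2],msg_vec) then VV[2][2]++ -> VV[2]=[2, 3, 6, 0]
Event 4 stamp: [0, 1, 3, 0]
Event 5 stamp: [1, 0, 0, 0]
[0, 1, 3, 0] <= [1, 0, 0, 0]? False. Equal? False. Happens-before: False

Answer: no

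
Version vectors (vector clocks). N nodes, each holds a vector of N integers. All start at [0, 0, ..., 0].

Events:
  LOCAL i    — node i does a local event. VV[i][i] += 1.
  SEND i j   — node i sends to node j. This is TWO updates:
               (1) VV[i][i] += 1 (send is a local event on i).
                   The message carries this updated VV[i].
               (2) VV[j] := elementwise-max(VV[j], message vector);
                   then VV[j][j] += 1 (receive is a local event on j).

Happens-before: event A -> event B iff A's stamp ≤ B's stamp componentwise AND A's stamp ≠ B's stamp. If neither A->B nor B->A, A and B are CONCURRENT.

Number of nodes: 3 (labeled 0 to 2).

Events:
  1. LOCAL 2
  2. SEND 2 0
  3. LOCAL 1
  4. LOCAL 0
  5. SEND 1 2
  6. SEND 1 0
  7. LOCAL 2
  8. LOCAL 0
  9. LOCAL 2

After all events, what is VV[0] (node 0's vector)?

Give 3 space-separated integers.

Answer: 4 3 2

Derivation:
Initial: VV[0]=[0, 0, 0]
Initial: VV[1]=[0, 0, 0]
Initial: VV[2]=[0, 0, 0]
Event 1: LOCAL 2: VV[2][2]++ -> VV[2]=[0, 0, 1]
Event 2: SEND 2->0: VV[2][2]++ -> VV[2]=[0, 0, 2], msg_vec=[0, 0, 2]; VV[0]=max(VV[0],msg_vec) then VV[0][0]++ -> VV[0]=[1, 0, 2]
Event 3: LOCAL 1: VV[1][1]++ -> VV[1]=[0, 1, 0]
Event 4: LOCAL 0: VV[0][0]++ -> VV[0]=[2, 0, 2]
Event 5: SEND 1->2: VV[1][1]++ -> VV[1]=[0, 2, 0], msg_vec=[0, 2, 0]; VV[2]=max(VV[2],msg_vec) then VV[2][2]++ -> VV[2]=[0, 2, 3]
Event 6: SEND 1->0: VV[1][1]++ -> VV[1]=[0, 3, 0], msg_vec=[0, 3, 0]; VV[0]=max(VV[0],msg_vec) then VV[0][0]++ -> VV[0]=[3, 3, 2]
Event 7: LOCAL 2: VV[2][2]++ -> VV[2]=[0, 2, 4]
Event 8: LOCAL 0: VV[0][0]++ -> VV[0]=[4, 3, 2]
Event 9: LOCAL 2: VV[2][2]++ -> VV[2]=[0, 2, 5]
Final vectors: VV[0]=[4, 3, 2]; VV[1]=[0, 3, 0]; VV[2]=[0, 2, 5]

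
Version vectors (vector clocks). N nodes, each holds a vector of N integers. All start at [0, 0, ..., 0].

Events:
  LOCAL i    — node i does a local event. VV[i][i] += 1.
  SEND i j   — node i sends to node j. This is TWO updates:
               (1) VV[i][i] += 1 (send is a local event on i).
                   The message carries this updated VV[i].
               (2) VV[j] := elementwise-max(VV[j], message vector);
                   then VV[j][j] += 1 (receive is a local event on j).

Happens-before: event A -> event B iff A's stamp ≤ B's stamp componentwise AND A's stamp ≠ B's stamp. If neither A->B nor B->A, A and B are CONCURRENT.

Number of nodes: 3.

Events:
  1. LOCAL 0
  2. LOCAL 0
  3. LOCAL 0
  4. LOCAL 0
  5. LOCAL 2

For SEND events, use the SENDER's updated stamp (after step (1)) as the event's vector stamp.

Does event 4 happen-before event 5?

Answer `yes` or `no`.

Answer: no

Derivation:
Initial: VV[0]=[0, 0, 0]
Initial: VV[1]=[0, 0, 0]
Initial: VV[2]=[0, 0, 0]
Event 1: LOCAL 0: VV[0][0]++ -> VV[0]=[1, 0, 0]
Event 2: LOCAL 0: VV[0][0]++ -> VV[0]=[2, 0, 0]
Event 3: LOCAL 0: VV[0][0]++ -> VV[0]=[3, 0, 0]
Event 4: LOCAL 0: VV[0][0]++ -> VV[0]=[4, 0, 0]
Event 5: LOCAL 2: VV[2][2]++ -> VV[2]=[0, 0, 1]
Event 4 stamp: [4, 0, 0]
Event 5 stamp: [0, 0, 1]
[4, 0, 0] <= [0, 0, 1]? False. Equal? False. Happens-before: False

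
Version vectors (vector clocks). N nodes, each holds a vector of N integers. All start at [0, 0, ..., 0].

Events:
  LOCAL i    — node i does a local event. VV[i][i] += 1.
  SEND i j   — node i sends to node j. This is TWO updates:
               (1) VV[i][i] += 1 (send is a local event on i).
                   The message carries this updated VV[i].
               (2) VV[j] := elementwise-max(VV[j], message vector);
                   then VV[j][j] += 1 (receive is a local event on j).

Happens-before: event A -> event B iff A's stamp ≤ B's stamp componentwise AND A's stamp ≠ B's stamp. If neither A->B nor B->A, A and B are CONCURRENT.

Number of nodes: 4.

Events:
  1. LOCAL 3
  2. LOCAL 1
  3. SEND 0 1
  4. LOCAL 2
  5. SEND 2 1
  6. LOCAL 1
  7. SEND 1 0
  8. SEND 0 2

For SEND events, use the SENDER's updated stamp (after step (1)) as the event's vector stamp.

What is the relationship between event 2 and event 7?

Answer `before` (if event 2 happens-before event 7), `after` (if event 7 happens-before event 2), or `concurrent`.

Answer: before

Derivation:
Initial: VV[0]=[0, 0, 0, 0]
Initial: VV[1]=[0, 0, 0, 0]
Initial: VV[2]=[0, 0, 0, 0]
Initial: VV[3]=[0, 0, 0, 0]
Event 1: LOCAL 3: VV[3][3]++ -> VV[3]=[0, 0, 0, 1]
Event 2: LOCAL 1: VV[1][1]++ -> VV[1]=[0, 1, 0, 0]
Event 3: SEND 0->1: VV[0][0]++ -> VV[0]=[1, 0, 0, 0], msg_vec=[1, 0, 0, 0]; VV[1]=max(VV[1],msg_vec) then VV[1][1]++ -> VV[1]=[1, 2, 0, 0]
Event 4: LOCAL 2: VV[2][2]++ -> VV[2]=[0, 0, 1, 0]
Event 5: SEND 2->1: VV[2][2]++ -> VV[2]=[0, 0, 2, 0], msg_vec=[0, 0, 2, 0]; VV[1]=max(VV[1],msg_vec) then VV[1][1]++ -> VV[1]=[1, 3, 2, 0]
Event 6: LOCAL 1: VV[1][1]++ -> VV[1]=[1, 4, 2, 0]
Event 7: SEND 1->0: VV[1][1]++ -> VV[1]=[1, 5, 2, 0], msg_vec=[1, 5, 2, 0]; VV[0]=max(VV[0],msg_vec) then VV[0][0]++ -> VV[0]=[2, 5, 2, 0]
Event 8: SEND 0->2: VV[0][0]++ -> VV[0]=[3, 5, 2, 0], msg_vec=[3, 5, 2, 0]; VV[2]=max(VV[2],msg_vec) then VV[2][2]++ -> VV[2]=[3, 5, 3, 0]
Event 2 stamp: [0, 1, 0, 0]
Event 7 stamp: [1, 5, 2, 0]
[0, 1, 0, 0] <= [1, 5, 2, 0]? True
[1, 5, 2, 0] <= [0, 1, 0, 0]? False
Relation: before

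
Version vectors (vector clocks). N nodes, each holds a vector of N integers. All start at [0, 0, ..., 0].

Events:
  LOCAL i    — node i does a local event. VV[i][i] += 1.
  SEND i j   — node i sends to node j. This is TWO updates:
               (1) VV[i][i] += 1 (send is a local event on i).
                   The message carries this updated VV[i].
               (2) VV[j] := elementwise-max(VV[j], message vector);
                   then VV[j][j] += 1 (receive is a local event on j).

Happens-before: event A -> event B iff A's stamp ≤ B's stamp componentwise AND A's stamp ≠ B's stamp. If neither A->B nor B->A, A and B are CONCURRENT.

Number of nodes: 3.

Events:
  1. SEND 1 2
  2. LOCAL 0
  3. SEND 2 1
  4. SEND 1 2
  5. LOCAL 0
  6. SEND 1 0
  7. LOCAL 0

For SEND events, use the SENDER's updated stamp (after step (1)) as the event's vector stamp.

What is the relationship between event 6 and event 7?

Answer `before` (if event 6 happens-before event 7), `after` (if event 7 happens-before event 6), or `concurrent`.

Answer: before

Derivation:
Initial: VV[0]=[0, 0, 0]
Initial: VV[1]=[0, 0, 0]
Initial: VV[2]=[0, 0, 0]
Event 1: SEND 1->2: VV[1][1]++ -> VV[1]=[0, 1, 0], msg_vec=[0, 1, 0]; VV[2]=max(VV[2],msg_vec) then VV[2][2]++ -> VV[2]=[0, 1, 1]
Event 2: LOCAL 0: VV[0][0]++ -> VV[0]=[1, 0, 0]
Event 3: SEND 2->1: VV[2][2]++ -> VV[2]=[0, 1, 2], msg_vec=[0, 1, 2]; VV[1]=max(VV[1],msg_vec) then VV[1][1]++ -> VV[1]=[0, 2, 2]
Event 4: SEND 1->2: VV[1][1]++ -> VV[1]=[0, 3, 2], msg_vec=[0, 3, 2]; VV[2]=max(VV[2],msg_vec) then VV[2][2]++ -> VV[2]=[0, 3, 3]
Event 5: LOCAL 0: VV[0][0]++ -> VV[0]=[2, 0, 0]
Event 6: SEND 1->0: VV[1][1]++ -> VV[1]=[0, 4, 2], msg_vec=[0, 4, 2]; VV[0]=max(VV[0],msg_vec) then VV[0][0]++ -> VV[0]=[3, 4, 2]
Event 7: LOCAL 0: VV[0][0]++ -> VV[0]=[4, 4, 2]
Event 6 stamp: [0, 4, 2]
Event 7 stamp: [4, 4, 2]
[0, 4, 2] <= [4, 4, 2]? True
[4, 4, 2] <= [0, 4, 2]? False
Relation: before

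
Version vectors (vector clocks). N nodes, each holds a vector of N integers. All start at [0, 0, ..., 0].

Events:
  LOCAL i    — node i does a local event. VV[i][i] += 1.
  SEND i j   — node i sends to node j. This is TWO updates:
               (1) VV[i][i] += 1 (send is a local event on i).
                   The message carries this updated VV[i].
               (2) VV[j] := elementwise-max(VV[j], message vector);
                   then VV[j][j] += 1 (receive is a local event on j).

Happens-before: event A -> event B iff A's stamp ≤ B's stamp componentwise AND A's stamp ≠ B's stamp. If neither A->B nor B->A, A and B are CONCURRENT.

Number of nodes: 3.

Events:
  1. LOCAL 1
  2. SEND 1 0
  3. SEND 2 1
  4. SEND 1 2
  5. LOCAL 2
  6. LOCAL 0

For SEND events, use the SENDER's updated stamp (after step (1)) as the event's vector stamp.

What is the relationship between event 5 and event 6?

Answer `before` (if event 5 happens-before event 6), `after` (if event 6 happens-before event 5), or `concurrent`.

Answer: concurrent

Derivation:
Initial: VV[0]=[0, 0, 0]
Initial: VV[1]=[0, 0, 0]
Initial: VV[2]=[0, 0, 0]
Event 1: LOCAL 1: VV[1][1]++ -> VV[1]=[0, 1, 0]
Event 2: SEND 1->0: VV[1][1]++ -> VV[1]=[0, 2, 0], msg_vec=[0, 2, 0]; VV[0]=max(VV[0],msg_vec) then VV[0][0]++ -> VV[0]=[1, 2, 0]
Event 3: SEND 2->1: VV[2][2]++ -> VV[2]=[0, 0, 1], msg_vec=[0, 0, 1]; VV[1]=max(VV[1],msg_vec) then VV[1][1]++ -> VV[1]=[0, 3, 1]
Event 4: SEND 1->2: VV[1][1]++ -> VV[1]=[0, 4, 1], msg_vec=[0, 4, 1]; VV[2]=max(VV[2],msg_vec) then VV[2][2]++ -> VV[2]=[0, 4, 2]
Event 5: LOCAL 2: VV[2][2]++ -> VV[2]=[0, 4, 3]
Event 6: LOCAL 0: VV[0][0]++ -> VV[0]=[2, 2, 0]
Event 5 stamp: [0, 4, 3]
Event 6 stamp: [2, 2, 0]
[0, 4, 3] <= [2, 2, 0]? False
[2, 2, 0] <= [0, 4, 3]? False
Relation: concurrent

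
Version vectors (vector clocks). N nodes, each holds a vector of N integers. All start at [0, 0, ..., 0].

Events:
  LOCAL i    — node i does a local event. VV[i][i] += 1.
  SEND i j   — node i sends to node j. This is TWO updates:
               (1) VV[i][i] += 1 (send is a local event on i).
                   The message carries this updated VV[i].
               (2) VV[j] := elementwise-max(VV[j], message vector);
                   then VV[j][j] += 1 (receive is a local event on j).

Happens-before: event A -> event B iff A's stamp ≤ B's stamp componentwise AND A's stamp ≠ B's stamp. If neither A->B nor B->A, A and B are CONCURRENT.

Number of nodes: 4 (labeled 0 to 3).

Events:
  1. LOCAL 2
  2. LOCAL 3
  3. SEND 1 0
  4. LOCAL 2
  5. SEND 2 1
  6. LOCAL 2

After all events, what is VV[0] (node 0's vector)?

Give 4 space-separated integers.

Answer: 1 1 0 0

Derivation:
Initial: VV[0]=[0, 0, 0, 0]
Initial: VV[1]=[0, 0, 0, 0]
Initial: VV[2]=[0, 0, 0, 0]
Initial: VV[3]=[0, 0, 0, 0]
Event 1: LOCAL 2: VV[2][2]++ -> VV[2]=[0, 0, 1, 0]
Event 2: LOCAL 3: VV[3][3]++ -> VV[3]=[0, 0, 0, 1]
Event 3: SEND 1->0: VV[1][1]++ -> VV[1]=[0, 1, 0, 0], msg_vec=[0, 1, 0, 0]; VV[0]=max(VV[0],msg_vec) then VV[0][0]++ -> VV[0]=[1, 1, 0, 0]
Event 4: LOCAL 2: VV[2][2]++ -> VV[2]=[0, 0, 2, 0]
Event 5: SEND 2->1: VV[2][2]++ -> VV[2]=[0, 0, 3, 0], msg_vec=[0, 0, 3, 0]; VV[1]=max(VV[1],msg_vec) then VV[1][1]++ -> VV[1]=[0, 2, 3, 0]
Event 6: LOCAL 2: VV[2][2]++ -> VV[2]=[0, 0, 4, 0]
Final vectors: VV[0]=[1, 1, 0, 0]; VV[1]=[0, 2, 3, 0]; VV[2]=[0, 0, 4, 0]; VV[3]=[0, 0, 0, 1]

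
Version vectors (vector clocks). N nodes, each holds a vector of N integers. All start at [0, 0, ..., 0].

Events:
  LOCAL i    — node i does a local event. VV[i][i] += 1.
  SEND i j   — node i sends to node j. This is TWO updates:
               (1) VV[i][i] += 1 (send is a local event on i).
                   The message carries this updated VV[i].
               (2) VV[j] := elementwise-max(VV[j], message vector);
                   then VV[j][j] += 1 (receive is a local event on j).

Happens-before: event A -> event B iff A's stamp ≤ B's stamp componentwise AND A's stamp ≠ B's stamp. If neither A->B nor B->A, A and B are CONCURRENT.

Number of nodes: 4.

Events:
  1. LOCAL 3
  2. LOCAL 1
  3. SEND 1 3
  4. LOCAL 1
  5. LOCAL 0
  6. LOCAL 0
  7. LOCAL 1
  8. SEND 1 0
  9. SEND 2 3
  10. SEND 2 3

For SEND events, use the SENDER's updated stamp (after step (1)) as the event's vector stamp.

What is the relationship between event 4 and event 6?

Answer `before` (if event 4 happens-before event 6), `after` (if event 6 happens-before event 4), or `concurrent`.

Initial: VV[0]=[0, 0, 0, 0]
Initial: VV[1]=[0, 0, 0, 0]
Initial: VV[2]=[0, 0, 0, 0]
Initial: VV[3]=[0, 0, 0, 0]
Event 1: LOCAL 3: VV[3][3]++ -> VV[3]=[0, 0, 0, 1]
Event 2: LOCAL 1: VV[1][1]++ -> VV[1]=[0, 1, 0, 0]
Event 3: SEND 1->3: VV[1][1]++ -> VV[1]=[0, 2, 0, 0], msg_vec=[0, 2, 0, 0]; VV[3]=max(VV[3],msg_vec) then VV[3][3]++ -> VV[3]=[0, 2, 0, 2]
Event 4: LOCAL 1: VV[1][1]++ -> VV[1]=[0, 3, 0, 0]
Event 5: LOCAL 0: VV[0][0]++ -> VV[0]=[1, 0, 0, 0]
Event 6: LOCAL 0: VV[0][0]++ -> VV[0]=[2, 0, 0, 0]
Event 7: LOCAL 1: VV[1][1]++ -> VV[1]=[0, 4, 0, 0]
Event 8: SEND 1->0: VV[1][1]++ -> VV[1]=[0, 5, 0, 0], msg_vec=[0, 5, 0, 0]; VV[0]=max(VV[0],msg_vec) then VV[0][0]++ -> VV[0]=[3, 5, 0, 0]
Event 9: SEND 2->3: VV[2][2]++ -> VV[2]=[0, 0, 1, 0], msg_vec=[0, 0, 1, 0]; VV[3]=max(VV[3],msg_vec) then VV[3][3]++ -> VV[3]=[0, 2, 1, 3]
Event 10: SEND 2->3: VV[2][2]++ -> VV[2]=[0, 0, 2, 0], msg_vec=[0, 0, 2, 0]; VV[3]=max(VV[3],msg_vec) then VV[3][3]++ -> VV[3]=[0, 2, 2, 4]
Event 4 stamp: [0, 3, 0, 0]
Event 6 stamp: [2, 0, 0, 0]
[0, 3, 0, 0] <= [2, 0, 0, 0]? False
[2, 0, 0, 0] <= [0, 3, 0, 0]? False
Relation: concurrent

Answer: concurrent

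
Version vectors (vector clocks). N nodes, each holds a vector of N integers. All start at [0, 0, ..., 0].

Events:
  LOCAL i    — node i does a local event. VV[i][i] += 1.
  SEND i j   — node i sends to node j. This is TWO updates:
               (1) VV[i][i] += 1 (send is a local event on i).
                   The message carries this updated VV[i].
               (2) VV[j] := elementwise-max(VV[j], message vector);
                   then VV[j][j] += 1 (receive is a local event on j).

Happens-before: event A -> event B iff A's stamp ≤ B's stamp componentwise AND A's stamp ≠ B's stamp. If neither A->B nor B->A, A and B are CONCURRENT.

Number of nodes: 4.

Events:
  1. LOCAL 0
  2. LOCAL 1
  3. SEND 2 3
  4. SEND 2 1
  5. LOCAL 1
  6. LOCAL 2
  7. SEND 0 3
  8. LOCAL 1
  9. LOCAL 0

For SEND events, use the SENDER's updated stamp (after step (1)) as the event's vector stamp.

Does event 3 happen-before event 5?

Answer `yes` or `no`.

Initial: VV[0]=[0, 0, 0, 0]
Initial: VV[1]=[0, 0, 0, 0]
Initial: VV[2]=[0, 0, 0, 0]
Initial: VV[3]=[0, 0, 0, 0]
Event 1: LOCAL 0: VV[0][0]++ -> VV[0]=[1, 0, 0, 0]
Event 2: LOCAL 1: VV[1][1]++ -> VV[1]=[0, 1, 0, 0]
Event 3: SEND 2->3: VV[2][2]++ -> VV[2]=[0, 0, 1, 0], msg_vec=[0, 0, 1, 0]; VV[3]=max(VV[3],msg_vec) then VV[3][3]++ -> VV[3]=[0, 0, 1, 1]
Event 4: SEND 2->1: VV[2][2]++ -> VV[2]=[0, 0, 2, 0], msg_vec=[0, 0, 2, 0]; VV[1]=max(VV[1],msg_vec) then VV[1][1]++ -> VV[1]=[0, 2, 2, 0]
Event 5: LOCAL 1: VV[1][1]++ -> VV[1]=[0, 3, 2, 0]
Event 6: LOCAL 2: VV[2][2]++ -> VV[2]=[0, 0, 3, 0]
Event 7: SEND 0->3: VV[0][0]++ -> VV[0]=[2, 0, 0, 0], msg_vec=[2, 0, 0, 0]; VV[3]=max(VV[3],msg_vec) then VV[3][3]++ -> VV[3]=[2, 0, 1, 2]
Event 8: LOCAL 1: VV[1][1]++ -> VV[1]=[0, 4, 2, 0]
Event 9: LOCAL 0: VV[0][0]++ -> VV[0]=[3, 0, 0, 0]
Event 3 stamp: [0, 0, 1, 0]
Event 5 stamp: [0, 3, 2, 0]
[0, 0, 1, 0] <= [0, 3, 2, 0]? True. Equal? False. Happens-before: True

Answer: yes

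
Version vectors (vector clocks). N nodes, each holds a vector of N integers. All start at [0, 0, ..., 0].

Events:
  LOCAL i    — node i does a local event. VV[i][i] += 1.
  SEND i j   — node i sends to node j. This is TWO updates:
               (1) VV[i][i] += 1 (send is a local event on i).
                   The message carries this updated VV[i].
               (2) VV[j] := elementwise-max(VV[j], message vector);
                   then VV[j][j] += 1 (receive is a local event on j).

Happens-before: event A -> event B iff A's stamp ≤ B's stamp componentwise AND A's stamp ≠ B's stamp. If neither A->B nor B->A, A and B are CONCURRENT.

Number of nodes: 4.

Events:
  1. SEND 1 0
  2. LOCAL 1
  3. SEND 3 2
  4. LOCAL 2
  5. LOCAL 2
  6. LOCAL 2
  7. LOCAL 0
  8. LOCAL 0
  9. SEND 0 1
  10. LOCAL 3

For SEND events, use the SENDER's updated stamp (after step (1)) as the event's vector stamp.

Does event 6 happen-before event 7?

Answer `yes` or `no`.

Initial: VV[0]=[0, 0, 0, 0]
Initial: VV[1]=[0, 0, 0, 0]
Initial: VV[2]=[0, 0, 0, 0]
Initial: VV[3]=[0, 0, 0, 0]
Event 1: SEND 1->0: VV[1][1]++ -> VV[1]=[0, 1, 0, 0], msg_vec=[0, 1, 0, 0]; VV[0]=max(VV[0],msg_vec) then VV[0][0]++ -> VV[0]=[1, 1, 0, 0]
Event 2: LOCAL 1: VV[1][1]++ -> VV[1]=[0, 2, 0, 0]
Event 3: SEND 3->2: VV[3][3]++ -> VV[3]=[0, 0, 0, 1], msg_vec=[0, 0, 0, 1]; VV[2]=max(VV[2],msg_vec) then VV[2][2]++ -> VV[2]=[0, 0, 1, 1]
Event 4: LOCAL 2: VV[2][2]++ -> VV[2]=[0, 0, 2, 1]
Event 5: LOCAL 2: VV[2][2]++ -> VV[2]=[0, 0, 3, 1]
Event 6: LOCAL 2: VV[2][2]++ -> VV[2]=[0, 0, 4, 1]
Event 7: LOCAL 0: VV[0][0]++ -> VV[0]=[2, 1, 0, 0]
Event 8: LOCAL 0: VV[0][0]++ -> VV[0]=[3, 1, 0, 0]
Event 9: SEND 0->1: VV[0][0]++ -> VV[0]=[4, 1, 0, 0], msg_vec=[4, 1, 0, 0]; VV[1]=max(VV[1],msg_vec) then VV[1][1]++ -> VV[1]=[4, 3, 0, 0]
Event 10: LOCAL 3: VV[3][3]++ -> VV[3]=[0, 0, 0, 2]
Event 6 stamp: [0, 0, 4, 1]
Event 7 stamp: [2, 1, 0, 0]
[0, 0, 4, 1] <= [2, 1, 0, 0]? False. Equal? False. Happens-before: False

Answer: no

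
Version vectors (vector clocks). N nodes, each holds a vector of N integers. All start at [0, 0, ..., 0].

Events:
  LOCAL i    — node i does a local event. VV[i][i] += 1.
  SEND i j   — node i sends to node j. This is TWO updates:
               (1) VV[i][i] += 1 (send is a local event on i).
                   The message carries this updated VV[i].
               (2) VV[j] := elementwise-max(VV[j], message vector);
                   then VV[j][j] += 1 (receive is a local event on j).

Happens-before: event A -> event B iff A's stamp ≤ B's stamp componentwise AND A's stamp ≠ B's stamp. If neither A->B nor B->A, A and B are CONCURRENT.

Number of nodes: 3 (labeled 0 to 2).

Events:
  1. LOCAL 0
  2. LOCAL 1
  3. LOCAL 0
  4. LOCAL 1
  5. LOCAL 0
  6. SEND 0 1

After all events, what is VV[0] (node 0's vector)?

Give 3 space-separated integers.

Initial: VV[0]=[0, 0, 0]
Initial: VV[1]=[0, 0, 0]
Initial: VV[2]=[0, 0, 0]
Event 1: LOCAL 0: VV[0][0]++ -> VV[0]=[1, 0, 0]
Event 2: LOCAL 1: VV[1][1]++ -> VV[1]=[0, 1, 0]
Event 3: LOCAL 0: VV[0][0]++ -> VV[0]=[2, 0, 0]
Event 4: LOCAL 1: VV[1][1]++ -> VV[1]=[0, 2, 0]
Event 5: LOCAL 0: VV[0][0]++ -> VV[0]=[3, 0, 0]
Event 6: SEND 0->1: VV[0][0]++ -> VV[0]=[4, 0, 0], msg_vec=[4, 0, 0]; VV[1]=max(VV[1],msg_vec) then VV[1][1]++ -> VV[1]=[4, 3, 0]
Final vectors: VV[0]=[4, 0, 0]; VV[1]=[4, 3, 0]; VV[2]=[0, 0, 0]

Answer: 4 0 0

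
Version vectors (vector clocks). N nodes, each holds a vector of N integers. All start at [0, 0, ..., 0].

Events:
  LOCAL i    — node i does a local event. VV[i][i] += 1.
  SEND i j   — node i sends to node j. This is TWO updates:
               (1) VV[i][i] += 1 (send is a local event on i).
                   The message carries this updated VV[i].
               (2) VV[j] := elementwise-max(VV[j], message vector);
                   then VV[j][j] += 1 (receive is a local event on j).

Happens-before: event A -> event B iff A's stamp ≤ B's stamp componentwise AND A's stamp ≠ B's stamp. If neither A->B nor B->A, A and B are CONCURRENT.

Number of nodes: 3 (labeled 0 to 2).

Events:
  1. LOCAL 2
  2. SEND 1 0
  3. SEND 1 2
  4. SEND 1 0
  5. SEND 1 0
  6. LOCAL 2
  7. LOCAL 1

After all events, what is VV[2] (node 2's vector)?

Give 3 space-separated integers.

Answer: 0 2 3

Derivation:
Initial: VV[0]=[0, 0, 0]
Initial: VV[1]=[0, 0, 0]
Initial: VV[2]=[0, 0, 0]
Event 1: LOCAL 2: VV[2][2]++ -> VV[2]=[0, 0, 1]
Event 2: SEND 1->0: VV[1][1]++ -> VV[1]=[0, 1, 0], msg_vec=[0, 1, 0]; VV[0]=max(VV[0],msg_vec) then VV[0][0]++ -> VV[0]=[1, 1, 0]
Event 3: SEND 1->2: VV[1][1]++ -> VV[1]=[0, 2, 0], msg_vec=[0, 2, 0]; VV[2]=max(VV[2],msg_vec) then VV[2][2]++ -> VV[2]=[0, 2, 2]
Event 4: SEND 1->0: VV[1][1]++ -> VV[1]=[0, 3, 0], msg_vec=[0, 3, 0]; VV[0]=max(VV[0],msg_vec) then VV[0][0]++ -> VV[0]=[2, 3, 0]
Event 5: SEND 1->0: VV[1][1]++ -> VV[1]=[0, 4, 0], msg_vec=[0, 4, 0]; VV[0]=max(VV[0],msg_vec) then VV[0][0]++ -> VV[0]=[3, 4, 0]
Event 6: LOCAL 2: VV[2][2]++ -> VV[2]=[0, 2, 3]
Event 7: LOCAL 1: VV[1][1]++ -> VV[1]=[0, 5, 0]
Final vectors: VV[0]=[3, 4, 0]; VV[1]=[0, 5, 0]; VV[2]=[0, 2, 3]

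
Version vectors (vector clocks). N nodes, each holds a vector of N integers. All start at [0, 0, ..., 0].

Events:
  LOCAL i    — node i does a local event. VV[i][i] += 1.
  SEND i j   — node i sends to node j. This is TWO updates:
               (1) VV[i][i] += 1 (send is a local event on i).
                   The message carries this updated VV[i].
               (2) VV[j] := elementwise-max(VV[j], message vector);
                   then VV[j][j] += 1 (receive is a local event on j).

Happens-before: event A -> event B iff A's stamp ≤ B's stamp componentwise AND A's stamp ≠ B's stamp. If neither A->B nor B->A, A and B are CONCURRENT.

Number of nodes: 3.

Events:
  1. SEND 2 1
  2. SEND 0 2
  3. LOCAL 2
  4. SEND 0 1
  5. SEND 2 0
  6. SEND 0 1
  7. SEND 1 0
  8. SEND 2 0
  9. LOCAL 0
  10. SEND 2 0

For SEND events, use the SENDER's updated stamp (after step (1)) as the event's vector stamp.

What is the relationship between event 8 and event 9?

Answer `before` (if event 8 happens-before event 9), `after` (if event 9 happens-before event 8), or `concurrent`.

Answer: before

Derivation:
Initial: VV[0]=[0, 0, 0]
Initial: VV[1]=[0, 0, 0]
Initial: VV[2]=[0, 0, 0]
Event 1: SEND 2->1: VV[2][2]++ -> VV[2]=[0, 0, 1], msg_vec=[0, 0, 1]; VV[1]=max(VV[1],msg_vec) then VV[1][1]++ -> VV[1]=[0, 1, 1]
Event 2: SEND 0->2: VV[0][0]++ -> VV[0]=[1, 0, 0], msg_vec=[1, 0, 0]; VV[2]=max(VV[2],msg_vec) then VV[2][2]++ -> VV[2]=[1, 0, 2]
Event 3: LOCAL 2: VV[2][2]++ -> VV[2]=[1, 0, 3]
Event 4: SEND 0->1: VV[0][0]++ -> VV[0]=[2, 0, 0], msg_vec=[2, 0, 0]; VV[1]=max(VV[1],msg_vec) then VV[1][1]++ -> VV[1]=[2, 2, 1]
Event 5: SEND 2->0: VV[2][2]++ -> VV[2]=[1, 0, 4], msg_vec=[1, 0, 4]; VV[0]=max(VV[0],msg_vec) then VV[0][0]++ -> VV[0]=[3, 0, 4]
Event 6: SEND 0->1: VV[0][0]++ -> VV[0]=[4, 0, 4], msg_vec=[4, 0, 4]; VV[1]=max(VV[1],msg_vec) then VV[1][1]++ -> VV[1]=[4, 3, 4]
Event 7: SEND 1->0: VV[1][1]++ -> VV[1]=[4, 4, 4], msg_vec=[4, 4, 4]; VV[0]=max(VV[0],msg_vec) then VV[0][0]++ -> VV[0]=[5, 4, 4]
Event 8: SEND 2->0: VV[2][2]++ -> VV[2]=[1, 0, 5], msg_vec=[1, 0, 5]; VV[0]=max(VV[0],msg_vec) then VV[0][0]++ -> VV[0]=[6, 4, 5]
Event 9: LOCAL 0: VV[0][0]++ -> VV[0]=[7, 4, 5]
Event 10: SEND 2->0: VV[2][2]++ -> VV[2]=[1, 0, 6], msg_vec=[1, 0, 6]; VV[0]=max(VV[0],msg_vec) then VV[0][0]++ -> VV[0]=[8, 4, 6]
Event 8 stamp: [1, 0, 5]
Event 9 stamp: [7, 4, 5]
[1, 0, 5] <= [7, 4, 5]? True
[7, 4, 5] <= [1, 0, 5]? False
Relation: before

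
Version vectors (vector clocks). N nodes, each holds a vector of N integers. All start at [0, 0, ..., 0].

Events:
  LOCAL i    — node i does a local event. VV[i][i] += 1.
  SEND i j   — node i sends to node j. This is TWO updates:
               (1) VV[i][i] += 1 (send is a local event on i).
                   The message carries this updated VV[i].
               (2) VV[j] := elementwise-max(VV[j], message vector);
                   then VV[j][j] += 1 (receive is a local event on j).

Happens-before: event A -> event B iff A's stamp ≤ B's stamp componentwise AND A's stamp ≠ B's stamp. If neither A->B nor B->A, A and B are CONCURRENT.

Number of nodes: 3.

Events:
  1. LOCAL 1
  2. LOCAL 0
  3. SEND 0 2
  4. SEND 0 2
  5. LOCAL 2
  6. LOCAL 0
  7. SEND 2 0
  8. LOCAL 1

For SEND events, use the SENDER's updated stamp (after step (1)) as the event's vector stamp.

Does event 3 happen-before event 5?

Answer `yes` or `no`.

Answer: yes

Derivation:
Initial: VV[0]=[0, 0, 0]
Initial: VV[1]=[0, 0, 0]
Initial: VV[2]=[0, 0, 0]
Event 1: LOCAL 1: VV[1][1]++ -> VV[1]=[0, 1, 0]
Event 2: LOCAL 0: VV[0][0]++ -> VV[0]=[1, 0, 0]
Event 3: SEND 0->2: VV[0][0]++ -> VV[0]=[2, 0, 0], msg_vec=[2, 0, 0]; VV[2]=max(VV[2],msg_vec) then VV[2][2]++ -> VV[2]=[2, 0, 1]
Event 4: SEND 0->2: VV[0][0]++ -> VV[0]=[3, 0, 0], msg_vec=[3, 0, 0]; VV[2]=max(VV[2],msg_vec) then VV[2][2]++ -> VV[2]=[3, 0, 2]
Event 5: LOCAL 2: VV[2][2]++ -> VV[2]=[3, 0, 3]
Event 6: LOCAL 0: VV[0][0]++ -> VV[0]=[4, 0, 0]
Event 7: SEND 2->0: VV[2][2]++ -> VV[2]=[3, 0, 4], msg_vec=[3, 0, 4]; VV[0]=max(VV[0],msg_vec) then VV[0][0]++ -> VV[0]=[5, 0, 4]
Event 8: LOCAL 1: VV[1][1]++ -> VV[1]=[0, 2, 0]
Event 3 stamp: [2, 0, 0]
Event 5 stamp: [3, 0, 3]
[2, 0, 0] <= [3, 0, 3]? True. Equal? False. Happens-before: True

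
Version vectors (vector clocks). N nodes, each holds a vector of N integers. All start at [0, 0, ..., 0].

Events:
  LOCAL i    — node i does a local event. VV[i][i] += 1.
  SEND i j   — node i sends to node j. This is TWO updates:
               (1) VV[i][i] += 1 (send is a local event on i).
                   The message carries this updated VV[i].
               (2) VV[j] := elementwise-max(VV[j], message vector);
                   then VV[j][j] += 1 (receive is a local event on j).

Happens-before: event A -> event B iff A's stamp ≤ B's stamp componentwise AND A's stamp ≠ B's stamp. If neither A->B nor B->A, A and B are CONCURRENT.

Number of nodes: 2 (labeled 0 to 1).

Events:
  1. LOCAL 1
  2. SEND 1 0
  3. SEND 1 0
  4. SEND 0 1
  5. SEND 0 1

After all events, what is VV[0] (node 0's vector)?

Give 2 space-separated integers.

Initial: VV[0]=[0, 0]
Initial: VV[1]=[0, 0]
Event 1: LOCAL 1: VV[1][1]++ -> VV[1]=[0, 1]
Event 2: SEND 1->0: VV[1][1]++ -> VV[1]=[0, 2], msg_vec=[0, 2]; VV[0]=max(VV[0],msg_vec) then VV[0][0]++ -> VV[0]=[1, 2]
Event 3: SEND 1->0: VV[1][1]++ -> VV[1]=[0, 3], msg_vec=[0, 3]; VV[0]=max(VV[0],msg_vec) then VV[0][0]++ -> VV[0]=[2, 3]
Event 4: SEND 0->1: VV[0][0]++ -> VV[0]=[3, 3], msg_vec=[3, 3]; VV[1]=max(VV[1],msg_vec) then VV[1][1]++ -> VV[1]=[3, 4]
Event 5: SEND 0->1: VV[0][0]++ -> VV[0]=[4, 3], msg_vec=[4, 3]; VV[1]=max(VV[1],msg_vec) then VV[1][1]++ -> VV[1]=[4, 5]
Final vectors: VV[0]=[4, 3]; VV[1]=[4, 5]

Answer: 4 3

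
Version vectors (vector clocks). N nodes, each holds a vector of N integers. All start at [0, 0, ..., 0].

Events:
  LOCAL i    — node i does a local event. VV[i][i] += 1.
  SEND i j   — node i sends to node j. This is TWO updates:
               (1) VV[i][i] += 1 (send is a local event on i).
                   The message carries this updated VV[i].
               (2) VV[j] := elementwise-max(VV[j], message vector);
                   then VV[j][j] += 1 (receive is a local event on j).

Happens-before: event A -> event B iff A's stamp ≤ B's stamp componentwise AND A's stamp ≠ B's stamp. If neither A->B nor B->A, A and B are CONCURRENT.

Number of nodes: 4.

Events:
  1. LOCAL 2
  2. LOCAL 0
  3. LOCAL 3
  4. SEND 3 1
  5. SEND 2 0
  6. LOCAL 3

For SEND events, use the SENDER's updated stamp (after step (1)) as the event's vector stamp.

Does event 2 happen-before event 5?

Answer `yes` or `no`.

Initial: VV[0]=[0, 0, 0, 0]
Initial: VV[1]=[0, 0, 0, 0]
Initial: VV[2]=[0, 0, 0, 0]
Initial: VV[3]=[0, 0, 0, 0]
Event 1: LOCAL 2: VV[2][2]++ -> VV[2]=[0, 0, 1, 0]
Event 2: LOCAL 0: VV[0][0]++ -> VV[0]=[1, 0, 0, 0]
Event 3: LOCAL 3: VV[3][3]++ -> VV[3]=[0, 0, 0, 1]
Event 4: SEND 3->1: VV[3][3]++ -> VV[3]=[0, 0, 0, 2], msg_vec=[0, 0, 0, 2]; VV[1]=max(VV[1],msg_vec) then VV[1][1]++ -> VV[1]=[0, 1, 0, 2]
Event 5: SEND 2->0: VV[2][2]++ -> VV[2]=[0, 0, 2, 0], msg_vec=[0, 0, 2, 0]; VV[0]=max(VV[0],msg_vec) then VV[0][0]++ -> VV[0]=[2, 0, 2, 0]
Event 6: LOCAL 3: VV[3][3]++ -> VV[3]=[0, 0, 0, 3]
Event 2 stamp: [1, 0, 0, 0]
Event 5 stamp: [0, 0, 2, 0]
[1, 0, 0, 0] <= [0, 0, 2, 0]? False. Equal? False. Happens-before: False

Answer: no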